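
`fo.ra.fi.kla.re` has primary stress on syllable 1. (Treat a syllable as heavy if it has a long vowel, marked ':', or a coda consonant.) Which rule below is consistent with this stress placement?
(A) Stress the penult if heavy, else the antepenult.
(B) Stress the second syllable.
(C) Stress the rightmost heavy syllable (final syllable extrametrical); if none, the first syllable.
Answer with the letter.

C

Rule A → syllable 3 (observed: 1).
Rule B → syllable 2 (observed: 1).
Rule C → syllable 1 ✓.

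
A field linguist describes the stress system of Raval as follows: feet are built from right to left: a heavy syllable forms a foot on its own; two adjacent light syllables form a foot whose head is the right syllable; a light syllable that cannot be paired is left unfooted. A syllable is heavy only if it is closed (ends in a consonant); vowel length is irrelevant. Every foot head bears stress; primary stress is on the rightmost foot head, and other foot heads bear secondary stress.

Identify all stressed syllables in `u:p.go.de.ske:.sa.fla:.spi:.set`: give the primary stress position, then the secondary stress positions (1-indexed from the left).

Weights: 1 u:p H, 2 go L, 3 de L, 4 ske: L, 5 sa L, 6 fla: L, 7 spi: L, 8 set H.
Parse right to left (heavy = foot alone; LL = one foot; stranded L unfooted): (ˈu:p) (go.ˈde) (ske:.ˈsa) (fla:.ˈspi:) (ˈset).
Foot heads: 1, 3, 5, 7, 8.
Primary stress on the rightmost head = syllable 8.
Secondary stress on 1, 3, 5, 7: ˌu:p.go.ˌde.ske:.ˌsa.fla:.ˌspi:.ˈset.

primary 8, secondary 1, 3, 5, 7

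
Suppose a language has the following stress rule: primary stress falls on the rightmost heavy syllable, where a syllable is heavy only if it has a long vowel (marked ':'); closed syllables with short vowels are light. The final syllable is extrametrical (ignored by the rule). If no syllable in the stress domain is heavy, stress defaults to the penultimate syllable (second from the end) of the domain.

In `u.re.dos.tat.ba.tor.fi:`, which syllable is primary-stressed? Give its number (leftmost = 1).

The final syllable (7, fi:) is extrametrical; the stress domain is syllables 1–6.
Weights: 1 u L, 2 re L, 3 dos L, 4 tat L, 5 ba L, 6 tor L.
No heavy syllable in the domain; default to the penultimate syllable (second from the end) of the domain = syllable 5.
Primary stress: syllable 5 → u.re.dos.tat.ˈba.tor.fi:.

5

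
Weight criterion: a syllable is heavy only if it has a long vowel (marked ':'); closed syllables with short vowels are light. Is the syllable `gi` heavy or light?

light

`gi`: short vowel, open (no coda). Short vowel → light.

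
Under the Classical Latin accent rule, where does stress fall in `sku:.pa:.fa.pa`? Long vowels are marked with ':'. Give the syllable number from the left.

2

Classical Latin: stress the penult if heavy (long vowel or closed), else the antepenult.
Weights: 2 pa: H, 3 fa L, 4 pa L.
The penult (syllable 3, fa) is light, so stress falls on the antepenult (syllable 2, pa:).
Stress on syllable 2: sku:.ˈpa:.fa.pa.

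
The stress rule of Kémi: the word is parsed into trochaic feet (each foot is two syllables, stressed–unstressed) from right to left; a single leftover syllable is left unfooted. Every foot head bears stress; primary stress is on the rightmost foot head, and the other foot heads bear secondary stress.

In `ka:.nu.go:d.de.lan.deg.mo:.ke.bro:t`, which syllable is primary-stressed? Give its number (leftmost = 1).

Parse right to left into trochaic (ˈσσ) feet: ka: (ˈnu.go:d) (ˈde.lan) (ˈdeg.mo:) (ˈke.bro:t). Syllable 1 is left unfooted.
Foot heads (stressed positions): 2, 4, 6, 8.
End Rule Rightmost: primary stress on the rightmost head = syllable 8.
Primary stress: syllable 8 → ka:.nu.go:d.de.lan.deg.mo:.ˈke.bro:t.

8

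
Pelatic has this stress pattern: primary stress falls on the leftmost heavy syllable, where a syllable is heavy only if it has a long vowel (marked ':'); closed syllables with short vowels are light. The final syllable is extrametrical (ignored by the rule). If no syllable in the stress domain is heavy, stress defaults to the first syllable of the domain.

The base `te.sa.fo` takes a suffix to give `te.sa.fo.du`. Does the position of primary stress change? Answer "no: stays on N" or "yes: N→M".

no: stays on 1

Base `te.sa.fo` (3 syllables):
  The final syllable (3, fo) is extrametrical; the stress domain is syllables 1–2.
  Weights: 1 te L, 2 sa L.
  No heavy syllable in the domain; default to the first syllable of the domain = syllable 1.
  → primary stress on syllable 1.
Suffixed `te.sa.fo.du` (4 syllables):
  The final syllable (4, du) is extrametrical; the stress domain is syllables 1–3.
  Weights: 1 te L, 2 sa L, 3 fo L.
  No heavy syllable in the domain; default to the first syllable of the domain = syllable 1.
  → primary stress on syllable 1.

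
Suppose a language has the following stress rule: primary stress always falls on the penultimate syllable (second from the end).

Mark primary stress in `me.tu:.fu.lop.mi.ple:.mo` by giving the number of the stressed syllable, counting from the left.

The word has 7 syllables; the penultimate syllable (second from the end) is syllable 6 (ple:).
Primary stress: syllable 6 → me.tu:.fu.lop.mi.ˈple:.mo.

6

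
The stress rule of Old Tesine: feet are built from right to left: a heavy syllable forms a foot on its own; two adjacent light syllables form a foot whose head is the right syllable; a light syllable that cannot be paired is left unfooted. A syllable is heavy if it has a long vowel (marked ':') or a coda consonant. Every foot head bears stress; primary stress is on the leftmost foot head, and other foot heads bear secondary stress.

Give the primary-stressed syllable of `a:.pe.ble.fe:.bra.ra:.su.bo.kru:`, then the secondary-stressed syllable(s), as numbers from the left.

primary 1, secondary 3, 4, 6, 8, 9

Weights: 1 a: H, 2 pe L, 3 ble L, 4 fe: H, 5 bra L, 6 ra: H, 7 su L, 8 bo L, 9 kru: H.
Parse right to left (heavy = foot alone; LL = one foot; stranded L unfooted): (ˈa:) (pe.ˈble) (ˈfe:) bra (ˈra:) (su.ˈbo) (ˈkru:).
Foot heads: 1, 3, 4, 6, 8, 9.
Primary stress on the leftmost head = syllable 1.
Secondary stress on 3, 4, 6, 8, 9: ˈa:.pe.ˌble.ˌfe:.bra.ˌra:.su.ˌbo.ˌkru:.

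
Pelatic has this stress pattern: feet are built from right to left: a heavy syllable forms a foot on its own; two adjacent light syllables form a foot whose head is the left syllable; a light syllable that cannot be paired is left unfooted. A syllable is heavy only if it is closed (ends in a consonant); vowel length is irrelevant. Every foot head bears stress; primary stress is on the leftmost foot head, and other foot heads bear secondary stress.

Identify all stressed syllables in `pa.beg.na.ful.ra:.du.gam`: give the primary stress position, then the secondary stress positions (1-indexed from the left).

primary 2, secondary 4, 5, 7

Weights: 1 pa L, 2 beg H, 3 na L, 4 ful H, 5 ra: L, 6 du L, 7 gam H.
Parse right to left (heavy = foot alone; LL = one foot; stranded L unfooted): pa (ˈbeg) na (ˈful) (ˈra:.du) (ˈgam).
Foot heads: 2, 4, 5, 7.
Primary stress on the leftmost head = syllable 2.
Secondary stress on 4, 5, 7: pa.ˈbeg.na.ˌful.ˌra:.du.ˌgam.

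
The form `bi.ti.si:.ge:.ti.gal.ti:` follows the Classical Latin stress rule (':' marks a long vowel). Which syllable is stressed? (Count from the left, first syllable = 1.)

6

Classical Latin: stress the penult if heavy (long vowel or closed), else the antepenult.
Weights: 5 ti L, 6 gal H, 7 ti: H.
The penult (syllable 6, gal) is heavy, so it takes stress.
Stress on syllable 6: bi.ti.si:.ge:.ti.ˈgal.ti:.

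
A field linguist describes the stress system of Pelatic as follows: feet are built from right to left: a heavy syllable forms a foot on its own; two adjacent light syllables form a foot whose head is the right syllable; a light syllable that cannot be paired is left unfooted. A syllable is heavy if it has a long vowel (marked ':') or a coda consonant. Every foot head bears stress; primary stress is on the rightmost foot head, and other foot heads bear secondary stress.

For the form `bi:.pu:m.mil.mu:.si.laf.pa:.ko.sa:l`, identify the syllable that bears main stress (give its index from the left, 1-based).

Weights: 1 bi: H, 2 pu:m H, 3 mil H, 4 mu: H, 5 si L, 6 laf H, 7 pa: H, 8 ko L, 9 sa:l H.
Parse right to left (heavy = foot alone; LL = one foot; stranded L unfooted): (ˈbi:) (ˈpu:m) (ˈmil) (ˈmu:) si (ˈlaf) (ˈpa:) ko (ˈsa:l).
Foot heads: 1, 2, 3, 4, 6, 7, 9.
Primary stress on the rightmost head = syllable 9.
Primary stress: syllable 9 → bi:.pu:m.mil.mu:.si.laf.pa:.ko.ˈsa:l.

9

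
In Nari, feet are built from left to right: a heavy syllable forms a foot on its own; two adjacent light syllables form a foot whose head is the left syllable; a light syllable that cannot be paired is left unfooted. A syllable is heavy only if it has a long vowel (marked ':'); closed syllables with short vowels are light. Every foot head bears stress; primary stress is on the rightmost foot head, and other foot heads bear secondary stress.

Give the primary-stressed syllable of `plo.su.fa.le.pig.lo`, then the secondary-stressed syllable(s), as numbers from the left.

primary 5, secondary 1, 3

Weights: 1 plo L, 2 su L, 3 fa L, 4 le L, 5 pig L, 6 lo L.
Parse left to right (heavy = foot alone; LL = one foot; stranded L unfooted): (ˈplo.su) (ˈfa.le) (ˈpig.lo).
Foot heads: 1, 3, 5.
Primary stress on the rightmost head = syllable 5.
Secondary stress on 1, 3: ˌplo.su.ˌfa.le.ˈpig.lo.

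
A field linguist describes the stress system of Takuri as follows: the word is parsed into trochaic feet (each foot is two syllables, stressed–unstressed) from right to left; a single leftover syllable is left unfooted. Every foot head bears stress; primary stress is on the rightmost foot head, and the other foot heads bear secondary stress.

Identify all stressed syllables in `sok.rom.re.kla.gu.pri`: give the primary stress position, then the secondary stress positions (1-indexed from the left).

primary 5, secondary 1, 3

Parse right to left into trochaic (ˈσσ) feet: (ˈsok.rom) (ˈre.kla) (ˈgu.pri).
Foot heads (stressed positions): 1, 3, 5.
End Rule Rightmost: primary stress on the rightmost head = syllable 5.
Secondary stress on 1, 3: ˌsok.rom.ˌre.kla.ˈgu.pri.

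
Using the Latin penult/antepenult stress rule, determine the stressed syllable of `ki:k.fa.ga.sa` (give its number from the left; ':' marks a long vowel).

2

Classical Latin: stress the penult if heavy (long vowel or closed), else the antepenult.
Weights: 2 fa L, 3 ga L, 4 sa L.
The penult (syllable 3, ga) is light, so stress falls on the antepenult (syllable 2, fa).
Stress on syllable 2: ki:k.ˈfa.ga.sa.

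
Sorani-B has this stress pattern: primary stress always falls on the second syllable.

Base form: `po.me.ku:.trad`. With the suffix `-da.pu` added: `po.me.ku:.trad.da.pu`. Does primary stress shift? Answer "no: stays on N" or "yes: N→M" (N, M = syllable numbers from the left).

Base `po.me.ku:.trad` (4 syllables):
  The word has 4 syllables; the second syllable is syllable 2 (me).
  → primary stress on syllable 2.
Suffixed `po.me.ku:.trad.da.pu` (6 syllables):
  The word has 6 syllables; the second syllable is syllable 2 (me).
  → primary stress on syllable 2.

no: stays on 2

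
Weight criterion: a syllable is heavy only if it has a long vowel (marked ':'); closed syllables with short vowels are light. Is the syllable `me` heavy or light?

`me`: short vowel, open (no coda). Short vowel → light.

light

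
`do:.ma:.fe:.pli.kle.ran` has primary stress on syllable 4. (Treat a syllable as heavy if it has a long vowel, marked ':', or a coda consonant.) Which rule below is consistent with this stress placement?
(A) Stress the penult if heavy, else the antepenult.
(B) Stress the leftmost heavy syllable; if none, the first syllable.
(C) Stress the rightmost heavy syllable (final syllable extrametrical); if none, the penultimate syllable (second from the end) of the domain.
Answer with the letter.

A

Rule A → syllable 4 ✓.
Rule B → syllable 1 (observed: 4).
Rule C → syllable 3 (observed: 4).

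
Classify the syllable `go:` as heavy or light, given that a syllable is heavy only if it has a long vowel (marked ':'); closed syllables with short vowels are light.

`go:`: long vowel, open (no coda). Long vowel → heavy.

heavy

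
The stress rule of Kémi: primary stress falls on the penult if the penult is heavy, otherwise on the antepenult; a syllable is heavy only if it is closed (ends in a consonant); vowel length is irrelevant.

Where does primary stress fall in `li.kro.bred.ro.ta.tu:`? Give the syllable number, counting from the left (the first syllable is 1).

4

Weights: 4 ro L, 5 ta L, 6 tu: L.
The penult (syllable 5, ta) is light, so stress falls on the antepenult (syllable 4, ro).
Primary stress: syllable 4 → li.kro.bred.ˈro.ta.tu:.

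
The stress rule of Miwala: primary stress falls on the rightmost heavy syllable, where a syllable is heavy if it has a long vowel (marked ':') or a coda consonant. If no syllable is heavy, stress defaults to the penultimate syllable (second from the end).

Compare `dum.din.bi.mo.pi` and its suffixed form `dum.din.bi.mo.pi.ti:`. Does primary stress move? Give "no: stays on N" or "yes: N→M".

yes: 2→6

Base `dum.din.bi.mo.pi` (5 syllables):
  Weights: 1 dum H, 2 din H, 3 bi L, 4 mo L, 5 pi L.
  Heavy syllables in the domain: 1, 2. The rightmost is syllable 2 (din).
  → primary stress on syllable 2.
Suffixed `dum.din.bi.mo.pi.ti:` (6 syllables):
  Weights: 1 dum H, 2 din H, 3 bi L, 4 mo L, 5 pi L, 6 ti: H.
  Heavy syllables in the domain: 1, 2, 6. The rightmost is syllable 6 (ti:).
  → primary stress on syllable 6.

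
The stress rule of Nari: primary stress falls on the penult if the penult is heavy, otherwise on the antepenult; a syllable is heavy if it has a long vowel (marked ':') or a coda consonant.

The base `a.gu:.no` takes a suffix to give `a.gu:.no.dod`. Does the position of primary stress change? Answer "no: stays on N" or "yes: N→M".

Base `a.gu:.no` (3 syllables):
  Weights: 1 a L, 2 gu: H, 3 no L.
  The penult (syllable 2, gu:) is heavy, so it takes stress.
  → primary stress on syllable 2.
Suffixed `a.gu:.no.dod` (4 syllables):
  Weights: 2 gu: H, 3 no L, 4 dod H.
  The penult (syllable 3, no) is light, so stress falls on the antepenult (syllable 2, gu:).
  → primary stress on syllable 2.

no: stays on 2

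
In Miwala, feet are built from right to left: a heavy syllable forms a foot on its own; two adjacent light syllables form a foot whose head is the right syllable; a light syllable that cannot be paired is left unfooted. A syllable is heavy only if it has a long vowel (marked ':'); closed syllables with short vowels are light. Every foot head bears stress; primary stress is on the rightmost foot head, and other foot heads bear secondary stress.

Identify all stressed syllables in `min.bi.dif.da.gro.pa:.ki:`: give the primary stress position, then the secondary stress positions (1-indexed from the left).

Weights: 1 min L, 2 bi L, 3 dif L, 4 da L, 5 gro L, 6 pa: H, 7 ki: H.
Parse right to left (heavy = foot alone; LL = one foot; stranded L unfooted): min (bi.ˈdif) (da.ˈgro) (ˈpa:) (ˈki:).
Foot heads: 3, 5, 6, 7.
Primary stress on the rightmost head = syllable 7.
Secondary stress on 3, 5, 6: min.bi.ˌdif.da.ˌgro.ˌpa:.ˈki:.

primary 7, secondary 3, 5, 6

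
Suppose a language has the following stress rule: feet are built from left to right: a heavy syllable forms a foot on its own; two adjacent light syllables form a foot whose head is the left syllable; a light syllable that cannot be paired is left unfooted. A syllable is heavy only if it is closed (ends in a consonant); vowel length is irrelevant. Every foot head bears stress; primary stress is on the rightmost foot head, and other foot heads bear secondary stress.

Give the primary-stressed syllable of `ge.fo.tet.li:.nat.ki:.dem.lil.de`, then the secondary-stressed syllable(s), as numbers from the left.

primary 8, secondary 1, 3, 5, 7

Weights: 1 ge L, 2 fo L, 3 tet H, 4 li: L, 5 nat H, 6 ki: L, 7 dem H, 8 lil H, 9 de L.
Parse left to right (heavy = foot alone; LL = one foot; stranded L unfooted): (ˈge.fo) (ˈtet) li: (ˈnat) ki: (ˈdem) (ˈlil) de.
Foot heads: 1, 3, 5, 7, 8.
Primary stress on the rightmost head = syllable 8.
Secondary stress on 1, 3, 5, 7: ˌge.fo.ˌtet.li:.ˌnat.ki:.ˌdem.ˈlil.de.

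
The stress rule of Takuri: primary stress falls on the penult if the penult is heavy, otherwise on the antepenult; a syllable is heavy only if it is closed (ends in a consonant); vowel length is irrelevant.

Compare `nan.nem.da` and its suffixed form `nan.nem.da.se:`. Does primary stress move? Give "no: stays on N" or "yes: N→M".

no: stays on 2

Base `nan.nem.da` (3 syllables):
  Weights: 1 nan H, 2 nem H, 3 da L.
  The penult (syllable 2, nem) is heavy, so it takes stress.
  → primary stress on syllable 2.
Suffixed `nan.nem.da.se:` (4 syllables):
  Weights: 2 nem H, 3 da L, 4 se: L.
  The penult (syllable 3, da) is light, so stress falls on the antepenult (syllable 2, nem).
  → primary stress on syllable 2.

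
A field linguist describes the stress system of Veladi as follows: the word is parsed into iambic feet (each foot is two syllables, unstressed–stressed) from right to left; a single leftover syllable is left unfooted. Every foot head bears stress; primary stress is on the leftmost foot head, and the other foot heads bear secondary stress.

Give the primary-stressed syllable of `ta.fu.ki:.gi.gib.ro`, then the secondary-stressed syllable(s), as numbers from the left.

primary 2, secondary 4, 6

Parse right to left into iambic (σˈσ) feet: (ta.ˈfu) (ki:.ˈgi) (gib.ˈro).
Foot heads (stressed positions): 2, 4, 6.
End Rule Leftmost: primary stress on the leftmost head = syllable 2.
Secondary stress on 4, 6: ta.ˈfu.ki:.ˌgi.gib.ˌro.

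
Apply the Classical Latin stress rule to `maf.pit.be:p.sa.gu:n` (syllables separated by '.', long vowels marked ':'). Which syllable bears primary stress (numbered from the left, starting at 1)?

3

Classical Latin: stress the penult if heavy (long vowel or closed), else the antepenult.
Weights: 3 be:p H, 4 sa L, 5 gu:n H.
The penult (syllable 4, sa) is light, so stress falls on the antepenult (syllable 3, be:p).
Stress on syllable 3: maf.pit.ˈbe:p.sa.gu:n.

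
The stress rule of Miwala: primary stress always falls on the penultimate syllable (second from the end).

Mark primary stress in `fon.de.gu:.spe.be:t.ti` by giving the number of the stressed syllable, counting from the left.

The word has 6 syllables; the penultimate syllable (second from the end) is syllable 5 (be:t).
Primary stress: syllable 5 → fon.de.gu:.spe.ˈbe:t.ti.

5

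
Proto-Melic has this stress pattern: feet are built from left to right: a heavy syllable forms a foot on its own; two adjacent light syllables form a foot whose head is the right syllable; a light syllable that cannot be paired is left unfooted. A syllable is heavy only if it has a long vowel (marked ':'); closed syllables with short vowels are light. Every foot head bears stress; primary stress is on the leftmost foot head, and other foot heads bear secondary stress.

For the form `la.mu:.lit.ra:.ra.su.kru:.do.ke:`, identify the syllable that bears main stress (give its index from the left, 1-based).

2

Weights: 1 la L, 2 mu: H, 3 lit L, 4 ra: H, 5 ra L, 6 su L, 7 kru: H, 8 do L, 9 ke: H.
Parse left to right (heavy = foot alone; LL = one foot; stranded L unfooted): la (ˈmu:) lit (ˈra:) (ra.ˈsu) (ˈkru:) do (ˈke:).
Foot heads: 2, 4, 6, 7, 9.
Primary stress on the leftmost head = syllable 2.
Primary stress: syllable 2 → la.ˈmu:.lit.ra:.ra.su.kru:.do.ke:.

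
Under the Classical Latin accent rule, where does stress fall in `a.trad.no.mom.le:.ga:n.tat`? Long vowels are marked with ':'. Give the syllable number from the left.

Classical Latin: stress the penult if heavy (long vowel or closed), else the antepenult.
Weights: 5 le: H, 6 ga:n H, 7 tat H.
The penult (syllable 6, ga:n) is heavy, so it takes stress.
Stress on syllable 6: a.trad.no.mom.le:.ˈga:n.tat.

6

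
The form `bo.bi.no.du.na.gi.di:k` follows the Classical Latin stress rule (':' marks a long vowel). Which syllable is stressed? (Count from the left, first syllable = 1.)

5

Classical Latin: stress the penult if heavy (long vowel or closed), else the antepenult.
Weights: 5 na L, 6 gi L, 7 di:k H.
The penult (syllable 6, gi) is light, so stress falls on the antepenult (syllable 5, na).
Stress on syllable 5: bo.bi.no.du.ˈna.gi.di:k.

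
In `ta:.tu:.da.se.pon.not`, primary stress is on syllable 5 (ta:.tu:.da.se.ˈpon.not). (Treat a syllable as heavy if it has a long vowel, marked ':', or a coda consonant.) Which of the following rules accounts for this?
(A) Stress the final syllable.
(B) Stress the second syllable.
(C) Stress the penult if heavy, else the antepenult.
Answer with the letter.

C

Rule A → syllable 6 (observed: 5).
Rule B → syllable 2 (observed: 5).
Rule C → syllable 5 ✓.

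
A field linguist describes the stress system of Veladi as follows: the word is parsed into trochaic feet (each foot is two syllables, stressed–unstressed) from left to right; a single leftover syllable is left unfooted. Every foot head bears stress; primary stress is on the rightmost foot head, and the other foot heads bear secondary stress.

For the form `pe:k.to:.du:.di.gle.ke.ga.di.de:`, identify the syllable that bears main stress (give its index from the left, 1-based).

7

Parse left to right into trochaic (ˈσσ) feet: (ˈpe:k.to:) (ˈdu:.di) (ˈgle.ke) (ˈga.di) de:. Syllable 9 is left unfooted.
Foot heads (stressed positions): 1, 3, 5, 7.
End Rule Rightmost: primary stress on the rightmost head = syllable 7.
Primary stress: syllable 7 → pe:k.to:.du:.di.gle.ke.ˈga.di.de:.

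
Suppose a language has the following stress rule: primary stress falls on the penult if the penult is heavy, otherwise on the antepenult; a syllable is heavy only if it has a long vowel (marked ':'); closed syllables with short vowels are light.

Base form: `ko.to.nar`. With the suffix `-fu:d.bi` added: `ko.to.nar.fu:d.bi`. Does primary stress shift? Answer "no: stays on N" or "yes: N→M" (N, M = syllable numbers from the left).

yes: 1→4

Base `ko.to.nar` (3 syllables):
  Weights: 1 ko L, 2 to L, 3 nar L.
  The penult (syllable 2, to) is light, so stress falls on the antepenult (syllable 1, ko).
  → primary stress on syllable 1.
Suffixed `ko.to.nar.fu:d.bi` (5 syllables):
  Weights: 3 nar L, 4 fu:d H, 5 bi L.
  The penult (syllable 4, fu:d) is heavy, so it takes stress.
  → primary stress on syllable 4.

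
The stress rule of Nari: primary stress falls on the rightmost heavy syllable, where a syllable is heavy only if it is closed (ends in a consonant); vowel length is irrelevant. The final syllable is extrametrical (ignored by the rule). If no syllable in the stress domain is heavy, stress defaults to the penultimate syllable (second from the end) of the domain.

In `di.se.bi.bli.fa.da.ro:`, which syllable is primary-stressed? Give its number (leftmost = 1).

The final syllable (7, ro:) is extrametrical; the stress domain is syllables 1–6.
Weights: 1 di L, 2 se L, 3 bi L, 4 bli L, 5 fa L, 6 da L.
No heavy syllable in the domain; default to the penultimate syllable (second from the end) of the domain = syllable 5.
Primary stress: syllable 5 → di.se.bi.bli.ˈfa.da.ro:.

5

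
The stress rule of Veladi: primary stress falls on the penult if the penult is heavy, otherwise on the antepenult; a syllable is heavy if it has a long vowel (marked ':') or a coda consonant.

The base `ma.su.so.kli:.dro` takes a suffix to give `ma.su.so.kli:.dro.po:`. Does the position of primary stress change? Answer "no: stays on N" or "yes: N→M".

no: stays on 4

Base `ma.su.so.kli:.dro` (5 syllables):
  Weights: 3 so L, 4 kli: H, 5 dro L.
  The penult (syllable 4, kli:) is heavy, so it takes stress.
  → primary stress on syllable 4.
Suffixed `ma.su.so.kli:.dro.po:` (6 syllables):
  Weights: 4 kli: H, 5 dro L, 6 po: H.
  The penult (syllable 5, dro) is light, so stress falls on the antepenult (syllable 4, kli:).
  → primary stress on syllable 4.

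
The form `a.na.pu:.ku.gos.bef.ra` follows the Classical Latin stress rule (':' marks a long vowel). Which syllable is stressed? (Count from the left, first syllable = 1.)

Classical Latin: stress the penult if heavy (long vowel or closed), else the antepenult.
Weights: 5 gos H, 6 bef H, 7 ra L.
The penult (syllable 6, bef) is heavy, so it takes stress.
Stress on syllable 6: a.na.pu:.ku.gos.ˈbef.ra.

6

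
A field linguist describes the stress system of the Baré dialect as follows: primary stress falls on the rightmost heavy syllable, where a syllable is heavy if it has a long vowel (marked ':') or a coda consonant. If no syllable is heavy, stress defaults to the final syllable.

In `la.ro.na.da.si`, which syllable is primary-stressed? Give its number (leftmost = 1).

5

Weights: 1 la L, 2 ro L, 3 na L, 4 da L, 5 si L.
No heavy syllable in the domain; default to the final syllable = syllable 5.
Primary stress: syllable 5 → la.ro.na.da.ˈsi.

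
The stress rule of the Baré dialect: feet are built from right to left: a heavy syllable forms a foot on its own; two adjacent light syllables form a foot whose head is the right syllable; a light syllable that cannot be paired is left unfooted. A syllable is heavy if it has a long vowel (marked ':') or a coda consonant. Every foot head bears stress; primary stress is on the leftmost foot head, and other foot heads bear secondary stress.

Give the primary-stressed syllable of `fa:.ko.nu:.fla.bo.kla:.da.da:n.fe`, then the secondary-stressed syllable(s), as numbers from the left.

Weights: 1 fa: H, 2 ko L, 3 nu: H, 4 fla L, 5 bo L, 6 kla: H, 7 da L, 8 da:n H, 9 fe L.
Parse right to left (heavy = foot alone; LL = one foot; stranded L unfooted): (ˈfa:) ko (ˈnu:) (fla.ˈbo) (ˈkla:) da (ˈda:n) fe.
Foot heads: 1, 3, 5, 6, 8.
Primary stress on the leftmost head = syllable 1.
Secondary stress on 3, 5, 6, 8: ˈfa:.ko.ˌnu:.fla.ˌbo.ˌkla:.da.ˌda:n.fe.

primary 1, secondary 3, 5, 6, 8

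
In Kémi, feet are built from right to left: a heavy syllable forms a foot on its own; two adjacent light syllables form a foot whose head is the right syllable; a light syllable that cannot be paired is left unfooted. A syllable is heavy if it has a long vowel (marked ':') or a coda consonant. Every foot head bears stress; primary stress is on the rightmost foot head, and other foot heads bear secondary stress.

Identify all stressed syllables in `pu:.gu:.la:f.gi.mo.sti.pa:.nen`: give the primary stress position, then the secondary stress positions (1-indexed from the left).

Weights: 1 pu: H, 2 gu: H, 3 la:f H, 4 gi L, 5 mo L, 6 sti L, 7 pa: H, 8 nen H.
Parse right to left (heavy = foot alone; LL = one foot; stranded L unfooted): (ˈpu:) (ˈgu:) (ˈla:f) gi (mo.ˈsti) (ˈpa:) (ˈnen).
Foot heads: 1, 2, 3, 6, 7, 8.
Primary stress on the rightmost head = syllable 8.
Secondary stress on 1, 2, 3, 6, 7: ˌpu:.ˌgu:.ˌla:f.gi.mo.ˌsti.ˌpa:.ˈnen.

primary 8, secondary 1, 2, 3, 6, 7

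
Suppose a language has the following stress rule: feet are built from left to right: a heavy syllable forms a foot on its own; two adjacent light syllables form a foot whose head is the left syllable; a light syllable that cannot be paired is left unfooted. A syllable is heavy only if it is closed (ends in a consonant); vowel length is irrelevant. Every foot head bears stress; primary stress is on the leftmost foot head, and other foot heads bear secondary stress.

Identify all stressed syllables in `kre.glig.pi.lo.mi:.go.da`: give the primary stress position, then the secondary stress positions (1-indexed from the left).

Weights: 1 kre L, 2 glig H, 3 pi L, 4 lo L, 5 mi: L, 6 go L, 7 da L.
Parse left to right (heavy = foot alone; LL = one foot; stranded L unfooted): kre (ˈglig) (ˈpi.lo) (ˈmi:.go) da.
Foot heads: 2, 3, 5.
Primary stress on the leftmost head = syllable 2.
Secondary stress on 3, 5: kre.ˈglig.ˌpi.lo.ˌmi:.go.da.

primary 2, secondary 3, 5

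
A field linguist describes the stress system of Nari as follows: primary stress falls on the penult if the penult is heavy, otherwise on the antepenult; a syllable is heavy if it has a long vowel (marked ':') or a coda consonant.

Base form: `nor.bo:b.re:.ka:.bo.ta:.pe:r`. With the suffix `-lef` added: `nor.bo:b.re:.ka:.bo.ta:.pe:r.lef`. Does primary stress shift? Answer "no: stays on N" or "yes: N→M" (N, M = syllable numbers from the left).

yes: 6→7

Base `nor.bo:b.re:.ka:.bo.ta:.pe:r` (7 syllables):
  Weights: 5 bo L, 6 ta: H, 7 pe:r H.
  The penult (syllable 6, ta:) is heavy, so it takes stress.
  → primary stress on syllable 6.
Suffixed `nor.bo:b.re:.ka:.bo.ta:.pe:r.lef` (8 syllables):
  Weights: 6 ta: H, 7 pe:r H, 8 lef H.
  The penult (syllable 7, pe:r) is heavy, so it takes stress.
  → primary stress on syllable 7.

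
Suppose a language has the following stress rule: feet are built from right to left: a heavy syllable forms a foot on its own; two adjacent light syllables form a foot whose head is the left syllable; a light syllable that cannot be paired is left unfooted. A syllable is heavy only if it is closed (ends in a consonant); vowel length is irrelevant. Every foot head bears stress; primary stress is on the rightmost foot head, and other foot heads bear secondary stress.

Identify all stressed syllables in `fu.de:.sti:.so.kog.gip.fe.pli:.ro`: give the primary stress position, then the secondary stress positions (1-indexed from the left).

Weights: 1 fu L, 2 de: L, 3 sti: L, 4 so L, 5 kog H, 6 gip H, 7 fe L, 8 pli: L, 9 ro L.
Parse right to left (heavy = foot alone; LL = one foot; stranded L unfooted): (ˈfu.de:) (ˈsti:.so) (ˈkog) (ˈgip) fe (ˈpli:.ro).
Foot heads: 1, 3, 5, 6, 8.
Primary stress on the rightmost head = syllable 8.
Secondary stress on 1, 3, 5, 6: ˌfu.de:.ˌsti:.so.ˌkog.ˌgip.fe.ˈpli:.ro.

primary 8, secondary 1, 3, 5, 6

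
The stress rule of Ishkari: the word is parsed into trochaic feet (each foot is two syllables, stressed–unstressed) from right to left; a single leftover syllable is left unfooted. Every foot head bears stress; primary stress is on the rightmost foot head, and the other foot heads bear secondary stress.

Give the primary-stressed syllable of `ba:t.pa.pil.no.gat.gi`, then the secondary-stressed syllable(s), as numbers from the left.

primary 5, secondary 1, 3

Parse right to left into trochaic (ˈσσ) feet: (ˈba:t.pa) (ˈpil.no) (ˈgat.gi).
Foot heads (stressed positions): 1, 3, 5.
End Rule Rightmost: primary stress on the rightmost head = syllable 5.
Secondary stress on 1, 3: ˌba:t.pa.ˌpil.no.ˈgat.gi.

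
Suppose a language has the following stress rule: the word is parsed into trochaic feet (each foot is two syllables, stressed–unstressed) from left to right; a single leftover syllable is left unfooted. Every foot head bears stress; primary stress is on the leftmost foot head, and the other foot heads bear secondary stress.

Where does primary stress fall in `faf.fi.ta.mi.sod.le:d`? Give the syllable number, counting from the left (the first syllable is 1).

Parse left to right into trochaic (ˈσσ) feet: (ˈfaf.fi) (ˈta.mi) (ˈsod.le:d).
Foot heads (stressed positions): 1, 3, 5.
End Rule Leftmost: primary stress on the leftmost head = syllable 1.
Primary stress: syllable 1 → ˈfaf.fi.ta.mi.sod.le:d.

1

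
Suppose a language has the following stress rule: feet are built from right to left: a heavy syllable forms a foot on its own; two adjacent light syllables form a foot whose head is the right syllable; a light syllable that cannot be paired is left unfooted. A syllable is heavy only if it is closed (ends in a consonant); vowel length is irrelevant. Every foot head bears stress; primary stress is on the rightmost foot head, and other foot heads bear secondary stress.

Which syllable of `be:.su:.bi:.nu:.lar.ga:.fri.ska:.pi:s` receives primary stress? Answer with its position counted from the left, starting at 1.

Weights: 1 be: L, 2 su: L, 3 bi: L, 4 nu: L, 5 lar H, 6 ga: L, 7 fri L, 8 ska: L, 9 pi:s H.
Parse right to left (heavy = foot alone; LL = one foot; stranded L unfooted): (be:.ˈsu:) (bi:.ˈnu:) (ˈlar) ga: (fri.ˈska:) (ˈpi:s).
Foot heads: 2, 4, 5, 8, 9.
Primary stress on the rightmost head = syllable 9.
Primary stress: syllable 9 → be:.su:.bi:.nu:.lar.ga:.fri.ska:.ˈpi:s.

9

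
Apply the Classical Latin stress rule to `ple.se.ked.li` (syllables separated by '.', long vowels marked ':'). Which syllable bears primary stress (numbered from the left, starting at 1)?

3

Classical Latin: stress the penult if heavy (long vowel or closed), else the antepenult.
Weights: 2 se L, 3 ked H, 4 li L.
The penult (syllable 3, ked) is heavy, so it takes stress.
Stress on syllable 3: ple.se.ˈked.li.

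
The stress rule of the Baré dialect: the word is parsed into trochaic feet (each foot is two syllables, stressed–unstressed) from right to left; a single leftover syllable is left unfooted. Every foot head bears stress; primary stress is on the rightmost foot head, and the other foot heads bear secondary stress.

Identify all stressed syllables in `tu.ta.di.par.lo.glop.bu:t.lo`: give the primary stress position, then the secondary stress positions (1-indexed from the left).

primary 7, secondary 1, 3, 5

Parse right to left into trochaic (ˈσσ) feet: (ˈtu.ta) (ˈdi.par) (ˈlo.glop) (ˈbu:t.lo).
Foot heads (stressed positions): 1, 3, 5, 7.
End Rule Rightmost: primary stress on the rightmost head = syllable 7.
Secondary stress on 1, 3, 5: ˌtu.ta.ˌdi.par.ˌlo.glop.ˈbu:t.lo.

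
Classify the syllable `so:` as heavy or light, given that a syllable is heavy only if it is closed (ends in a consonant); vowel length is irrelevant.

light

`so:`: long vowel, open (no coda). Open (no coda) → light.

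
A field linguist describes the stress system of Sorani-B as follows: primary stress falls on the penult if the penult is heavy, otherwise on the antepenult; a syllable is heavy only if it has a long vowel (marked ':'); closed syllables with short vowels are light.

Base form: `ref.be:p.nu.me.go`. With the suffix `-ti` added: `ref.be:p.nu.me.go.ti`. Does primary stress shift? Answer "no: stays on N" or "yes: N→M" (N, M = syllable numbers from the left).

Base `ref.be:p.nu.me.go` (5 syllables):
  Weights: 3 nu L, 4 me L, 5 go L.
  The penult (syllable 4, me) is light, so stress falls on the antepenult (syllable 3, nu).
  → primary stress on syllable 3.
Suffixed `ref.be:p.nu.me.go.ti` (6 syllables):
  Weights: 4 me L, 5 go L, 6 ti L.
  The penult (syllable 5, go) is light, so stress falls on the antepenult (syllable 4, me).
  → primary stress on syllable 4.

yes: 3→4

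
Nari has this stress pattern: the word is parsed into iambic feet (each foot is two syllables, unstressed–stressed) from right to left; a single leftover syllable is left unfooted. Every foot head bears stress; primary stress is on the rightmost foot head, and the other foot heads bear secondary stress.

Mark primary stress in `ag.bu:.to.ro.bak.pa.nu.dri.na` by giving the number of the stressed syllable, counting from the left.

9

Parse right to left into iambic (σˈσ) feet: ag (bu:.ˈto) (ro.ˈbak) (pa.ˈnu) (dri.ˈna). Syllable 1 is left unfooted.
Foot heads (stressed positions): 3, 5, 7, 9.
End Rule Rightmost: primary stress on the rightmost head = syllable 9.
Primary stress: syllable 9 → ag.bu:.to.ro.bak.pa.nu.dri.ˈna.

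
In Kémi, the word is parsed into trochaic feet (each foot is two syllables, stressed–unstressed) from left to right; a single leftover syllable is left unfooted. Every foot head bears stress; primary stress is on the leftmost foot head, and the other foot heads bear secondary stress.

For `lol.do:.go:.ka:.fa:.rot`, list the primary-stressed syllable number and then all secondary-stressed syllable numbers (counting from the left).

primary 1, secondary 3, 5

Parse left to right into trochaic (ˈσσ) feet: (ˈlol.do:) (ˈgo:.ka:) (ˈfa:.rot).
Foot heads (stressed positions): 1, 3, 5.
End Rule Leftmost: primary stress on the leftmost head = syllable 1.
Secondary stress on 3, 5: ˈlol.do:.ˌgo:.ka:.ˌfa:.rot.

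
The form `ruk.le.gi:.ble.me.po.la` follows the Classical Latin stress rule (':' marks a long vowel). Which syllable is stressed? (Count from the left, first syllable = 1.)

5

Classical Latin: stress the penult if heavy (long vowel or closed), else the antepenult.
Weights: 5 me L, 6 po L, 7 la L.
The penult (syllable 6, po) is light, so stress falls on the antepenult (syllable 5, me).
Stress on syllable 5: ruk.le.gi:.ble.ˈme.po.la.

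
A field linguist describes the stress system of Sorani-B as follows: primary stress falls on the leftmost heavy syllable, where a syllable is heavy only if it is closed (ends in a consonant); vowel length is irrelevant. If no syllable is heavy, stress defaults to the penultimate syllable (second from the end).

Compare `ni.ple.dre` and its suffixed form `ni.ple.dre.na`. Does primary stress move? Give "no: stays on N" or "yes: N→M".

yes: 2→3

Base `ni.ple.dre` (3 syllables):
  Weights: 1 ni L, 2 ple L, 3 dre L.
  No heavy syllable in the domain; default to the penultimate syllable (second from the end) = syllable 2.
  → primary stress on syllable 2.
Suffixed `ni.ple.dre.na` (4 syllables):
  Weights: 1 ni L, 2 ple L, 3 dre L, 4 na L.
  No heavy syllable in the domain; default to the penultimate syllable (second from the end) = syllable 3.
  → primary stress on syllable 3.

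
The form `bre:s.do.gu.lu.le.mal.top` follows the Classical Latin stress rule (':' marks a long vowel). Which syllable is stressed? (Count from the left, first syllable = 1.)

Classical Latin: stress the penult if heavy (long vowel or closed), else the antepenult.
Weights: 5 le L, 6 mal H, 7 top H.
The penult (syllable 6, mal) is heavy, so it takes stress.
Stress on syllable 6: bre:s.do.gu.lu.le.ˈmal.top.

6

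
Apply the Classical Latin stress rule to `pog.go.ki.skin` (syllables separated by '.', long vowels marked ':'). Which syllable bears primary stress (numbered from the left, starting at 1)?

2

Classical Latin: stress the penult if heavy (long vowel or closed), else the antepenult.
Weights: 2 go L, 3 ki L, 4 skin H.
The penult (syllable 3, ki) is light, so stress falls on the antepenult (syllable 2, go).
Stress on syllable 2: pog.ˈgo.ki.skin.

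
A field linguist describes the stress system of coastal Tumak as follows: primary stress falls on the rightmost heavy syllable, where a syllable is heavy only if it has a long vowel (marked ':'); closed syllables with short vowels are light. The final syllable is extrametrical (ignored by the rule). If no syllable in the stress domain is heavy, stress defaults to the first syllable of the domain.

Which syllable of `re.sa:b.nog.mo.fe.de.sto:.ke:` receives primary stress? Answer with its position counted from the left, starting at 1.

The final syllable (8, ke:) is extrametrical; the stress domain is syllables 1–7.
Weights: 1 re L, 2 sa:b H, 3 nog L, 4 mo L, 5 fe L, 6 de L, 7 sto: H.
Heavy syllables in the domain: 2, 7. The rightmost is syllable 7 (sto:).
Primary stress: syllable 7 → re.sa:b.nog.mo.fe.de.ˈsto:.ke:.

7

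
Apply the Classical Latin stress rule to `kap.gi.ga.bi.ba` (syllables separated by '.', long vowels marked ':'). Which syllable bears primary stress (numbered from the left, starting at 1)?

Classical Latin: stress the penult if heavy (long vowel or closed), else the antepenult.
Weights: 3 ga L, 4 bi L, 5 ba L.
The penult (syllable 4, bi) is light, so stress falls on the antepenult (syllable 3, ga).
Stress on syllable 3: kap.gi.ˈga.bi.ba.

3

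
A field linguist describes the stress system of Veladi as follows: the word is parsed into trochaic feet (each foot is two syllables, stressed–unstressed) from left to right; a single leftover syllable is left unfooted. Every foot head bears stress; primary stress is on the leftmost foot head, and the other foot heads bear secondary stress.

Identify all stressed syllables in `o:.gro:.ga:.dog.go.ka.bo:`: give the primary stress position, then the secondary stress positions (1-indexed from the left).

Parse left to right into trochaic (ˈσσ) feet: (ˈo:.gro:) (ˈga:.dog) (ˈgo.ka) bo:. Syllable 7 is left unfooted.
Foot heads (stressed positions): 1, 3, 5.
End Rule Leftmost: primary stress on the leftmost head = syllable 1.
Secondary stress on 3, 5: ˈo:.gro:.ˌga:.dog.ˌgo.ka.bo:.

primary 1, secondary 3, 5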